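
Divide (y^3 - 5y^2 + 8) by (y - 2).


(y^3 - 5y^2 + 8) / (y - 2)
Step 1: y^2 * (y - 2) = y^3 - 2y^2; subtract.
Step 2: -3y * (y - 2) = -3y^2 + 6y; subtract.
Step 3: -6 * (y - 2) = -6y + 12; subtract.
Quotient: y^2 - 3y - 6, Remainder: -4


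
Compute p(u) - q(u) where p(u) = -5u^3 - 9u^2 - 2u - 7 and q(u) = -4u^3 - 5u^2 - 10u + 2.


Distribute the minus sign:
  (-5u^3 - 9u^2 - 2u - 7)
- (-4u^3 - 5u^2 - 10u + 2)
Negate second polynomial: 4u^3 + 5u^2 + 10u - 2
Add: -u^3 - 4u^2 + 8u - 9


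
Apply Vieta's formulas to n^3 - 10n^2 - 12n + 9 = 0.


Monic cubic n^3+bn^2+cn+d=0: sum=-b, pairwise sum=c, product=-d.
b=-10, c=-12, d=9
r1+r2+r3 = 10
r1r2+r1r3+r2r3 = -12
r1r2r3 = -9


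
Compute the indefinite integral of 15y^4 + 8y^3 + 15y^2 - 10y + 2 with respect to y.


Reverse power rule on each term:
  ∫ 15y^4 dy = 3y^5
  ∫ 8y^3 dy = 2y^4
  ∫ 15y^2 dy = 5y^3
  ∫ -10y dy = -5y^2
  ∫ 2 dy = 2y
F(y) = 3y^5 + 2y^4 + 5y^3 - 5y^2 + 2y + C


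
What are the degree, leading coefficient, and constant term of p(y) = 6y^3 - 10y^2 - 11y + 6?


Highest power of y is 3, with coefficient 6. Constant term is 6.
Degree = 3, leading coefficient = 6, constant term = 6


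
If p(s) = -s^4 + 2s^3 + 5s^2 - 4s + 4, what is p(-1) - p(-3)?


p(-1) = 10
p(-3) = -74
p(-1) - p(-3) = 10 + 74 = 84


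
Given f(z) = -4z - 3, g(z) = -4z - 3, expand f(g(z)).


Substitute g(z) into f:
f(g(z)) = -4*(-4z - 3) + (-3)
Expand and combine: 16z + 9


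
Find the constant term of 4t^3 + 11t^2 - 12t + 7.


Read off the constant term: 7


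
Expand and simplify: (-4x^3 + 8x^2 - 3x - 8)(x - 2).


Distribute each term of the first polynomial:
  (-4x^3)(x - 2) = -4x^4 + 8x^3
  (8x^2)(x - 2) = 8x^3 - 16x^2
  (-3x)(x - 2) = -3x^2 + 6x
  (-8)(x - 2) = -8x + 16
Sum: -4x^4 + 16x^3 - 19x^2 - 2x + 16


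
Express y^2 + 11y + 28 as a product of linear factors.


Roots satisfy r1 + r2 = -b/a = -11 and r1*r2 = c/a = 28.
So r1 = -7, r2 = -4.
y^2 + 11y + 28 = (y - r1)(y - r2) = (y + 7)(y + 4)


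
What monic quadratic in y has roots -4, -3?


p(y) = (y + 4)(y + 3)
Expand: y^2 + 7y + 12


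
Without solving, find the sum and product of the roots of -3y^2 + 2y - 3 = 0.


For ay^2+by+c=0: sum = -b/a, product = c/a.
a=-3, b=2, c=-3
Sum = -(2)/-3 = 2/3
Product = (-3)/-3 = 1


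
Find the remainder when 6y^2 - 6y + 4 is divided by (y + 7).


By the Remainder Theorem, the remainder equals p(-7):
  6*(-7)^2 = 294
  -6*(-7)^1 = 42
  constant: 4
Sum: 294 + 42 + 4 = 340


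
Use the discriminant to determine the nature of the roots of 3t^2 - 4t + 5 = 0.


D = b^2 - 4ac = (-4)^2 - 4(3)(5) = 16 - 60 = -44
Since D < 0: two complex conjugate roots (no real roots)


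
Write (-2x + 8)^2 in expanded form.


Expand (-2x + 8)^2 by repeated multiplication:
= 4x^2 - 32x + 64


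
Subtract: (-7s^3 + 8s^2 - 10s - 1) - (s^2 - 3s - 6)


Distribute the minus sign:
  (-7s^3 + 8s^2 - 10s - 1)
- (s^2 - 3s - 6)
Negate second polynomial: -s^2 + 3s + 6
Add: -7s^3 + 7s^2 - 7s + 5


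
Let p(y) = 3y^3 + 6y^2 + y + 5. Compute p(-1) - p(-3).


p(-1) = 7
p(-3) = -25
p(-1) - p(-3) = 7 + 25 = 32


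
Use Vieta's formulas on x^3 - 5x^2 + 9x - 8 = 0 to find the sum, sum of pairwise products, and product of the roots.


Monic cubic x^3+bx^2+cx+d=0: sum=-b, pairwise sum=c, product=-d.
b=-5, c=9, d=-8
r1+r2+r3 = 5
r1r2+r1r3+r2r3 = 9
r1r2r3 = 8


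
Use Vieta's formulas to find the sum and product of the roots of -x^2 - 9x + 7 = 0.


For ax^2+bx+c=0: sum = -b/a, product = c/a.
a=-1, b=-9, c=7
Sum = -(-9)/-1 = -9
Product = (7)/-1 = -7


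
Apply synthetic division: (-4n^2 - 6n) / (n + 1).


Synthetic division with c = -1. Coefficients: -4, -6, 0
Bring down -4.
  -4 * -1 = 4; 4 - 6 = -2
  -2 * -1 = 2; 2 + 0 = 2
Quotient: -4n - 2, Remainder: 2


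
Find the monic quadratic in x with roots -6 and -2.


p(x) = (x + 6)(x + 2)
Expand: x^2 + 8x + 12


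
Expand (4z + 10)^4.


Expand (4z + 10)^4 by repeated multiplication:
  (4z + 10)^2 = 16z^2 + 80z + 100
  (4z + 10)^3 = 64z^3 + 480z^2 + 1200z + 1000
= 256z^4 + 2560z^3 + 9600z^2 + 16000z + 10000


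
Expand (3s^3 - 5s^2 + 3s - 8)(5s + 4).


Distribute each term of the first polynomial:
  (3s^3)(5s + 4) = 15s^4 + 12s^3
  (-5s^2)(5s + 4) = -25s^3 - 20s^2
  (3s)(5s + 4) = 15s^2 + 12s
  (-8)(5s + 4) = -40s - 32
Sum: 15s^4 - 13s^3 - 5s^2 - 28s - 32


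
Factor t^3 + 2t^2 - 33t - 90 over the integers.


Try integer roots (divisors of -90). t=6: p(6)=0.
Divide out (t - 6): quotient is t^2 + 8t + 15.
Factor the quadratic: (t + 3)(t + 5)
Result: (t - 6)(t + 3)(t + 5)


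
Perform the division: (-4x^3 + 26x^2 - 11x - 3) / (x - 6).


(-4x^3 + 26x^2 - 11x - 3) / (x - 6)
Step 1: -4x^2 * (x - 6) = -4x^3 + 24x^2; subtract.
Step 2: 2x * (x - 6) = 2x^2 - 12x; subtract.
Step 3: 1 * (x - 6) = x - 6; subtract.
Quotient: -4x^2 + 2x + 1, Remainder: 3


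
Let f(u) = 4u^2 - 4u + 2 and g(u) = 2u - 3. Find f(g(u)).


Substitute g(u) into f:
f(g(u)) = 4*(2u - 3)^2 + (-4)*(2u - 3) + 2
(2u - 3)^2 = 4u^2 - 12u + 9
Expand and combine: 16u^2 - 56u + 50


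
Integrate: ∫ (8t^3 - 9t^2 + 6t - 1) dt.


Reverse power rule on each term:
  ∫ 8t^3 dt = 2t^4
  ∫ -9t^2 dt = -3t^3
  ∫ 6t dt = 3t^2
  ∫ -1 dt = -t
F(t) = 2t^4 - 3t^3 + 3t^2 - t + C


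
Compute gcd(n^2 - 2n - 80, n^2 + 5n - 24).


Factor each:
  n^2 - 2n - 80 = (n + 8)(n - 10)
  n^2 + 5n - 24 = (n + 8)(n - 3)
Common monic factor: n + 8


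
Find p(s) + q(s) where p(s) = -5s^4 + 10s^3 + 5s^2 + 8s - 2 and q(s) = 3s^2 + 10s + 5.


Align terms by degree and add:
  -5s^4 + 10s^3 + 5s^2 + 8s - 2
+ 3s^2 + 10s + 5
= -5s^4 + 10s^3 + 8s^2 + 18s + 3


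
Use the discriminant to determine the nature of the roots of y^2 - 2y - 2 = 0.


D = b^2 - 4ac = (-2)^2 - 4(1)(-2) = 4 + 8 = 12
Since D > 0: two distinct irrational roots


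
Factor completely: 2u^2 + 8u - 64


Roots satisfy r1 + r2 = -b/a = -4 and r1*r2 = c/a = -32.
So r1 = -8, r2 = 4.
2u^2 + 8u - 64 = 2(u - r1)(u - r2) = 2(u + 8)(u - 4)


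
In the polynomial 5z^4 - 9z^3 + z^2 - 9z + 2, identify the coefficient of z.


Read off the coefficient of z: -9


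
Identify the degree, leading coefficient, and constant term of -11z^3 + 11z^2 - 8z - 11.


Highest power of z is 3, with coefficient -11. Constant term is -11.
Degree = 3, leading coefficient = -11, constant term = -11


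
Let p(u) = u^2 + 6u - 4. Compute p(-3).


Using direct substitution:
  1 * (-3)^2 = 9
  6 * (-3)^1 = -18
  constant: -4
Sum = 9 - 18 - 4 = -13


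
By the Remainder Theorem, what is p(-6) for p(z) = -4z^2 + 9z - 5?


By the Remainder Theorem, the remainder equals p(-6):
  -4*(-6)^2 = -144
  9*(-6)^1 = -54
  constant: -5
Sum: -144 - 54 - 5 = -203


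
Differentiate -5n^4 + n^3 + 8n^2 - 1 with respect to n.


Apply the power rule term by term:
  d/dn(-5n^4) = -20n^3
  d/dn(n^3) = 3n^2
  d/dn(8n^2) = 16n
  d/dn(-1) = 0
p'(n) = -20n^3 + 3n^2 + 16n


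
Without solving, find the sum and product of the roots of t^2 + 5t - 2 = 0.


For at^2+bt+c=0: sum = -b/a, product = c/a.
a=1, b=5, c=-2
Sum = -(5)/1 = -5
Product = (-2)/1 = -2


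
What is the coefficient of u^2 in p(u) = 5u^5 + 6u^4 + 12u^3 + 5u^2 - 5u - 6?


Read off the coefficient of u^2: 5


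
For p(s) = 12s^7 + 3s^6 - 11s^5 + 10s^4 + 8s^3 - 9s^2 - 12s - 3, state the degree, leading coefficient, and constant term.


Highest power of s is 7, with coefficient 12. Constant term is -3.
Degree = 7, leading coefficient = 12, constant term = -3


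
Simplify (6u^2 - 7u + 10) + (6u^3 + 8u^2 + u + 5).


Align terms by degree and add:
  6u^2 - 7u + 10
+ 6u^3 + 8u^2 + u + 5
= 6u^3 + 14u^2 - 6u + 15


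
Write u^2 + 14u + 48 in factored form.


Roots satisfy r1 + r2 = -b/a = -14 and r1*r2 = c/a = 48.
So r1 = -6, r2 = -8.
u^2 + 14u + 48 = (u - r1)(u - r2) = (u + 6)(u + 8)


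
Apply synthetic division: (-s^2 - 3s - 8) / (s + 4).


Synthetic division with c = -4. Coefficients: -1, -3, -8
Bring down -1.
  -1 * -4 = 4; 4 - 3 = 1
  1 * -4 = -4; -4 - 8 = -12
Quotient: -s + 1, Remainder: -12


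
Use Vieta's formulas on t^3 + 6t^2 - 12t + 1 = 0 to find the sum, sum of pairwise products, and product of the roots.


Monic cubic t^3+bt^2+ct+d=0: sum=-b, pairwise sum=c, product=-d.
b=6, c=-12, d=1
r1+r2+r3 = -6
r1r2+r1r3+r2r3 = -12
r1r2r3 = -1


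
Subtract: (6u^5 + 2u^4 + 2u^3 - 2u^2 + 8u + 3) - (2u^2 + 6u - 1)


Distribute the minus sign:
  (6u^5 + 2u^4 + 2u^3 - 2u^2 + 8u + 3)
- (2u^2 + 6u - 1)
Negate second polynomial: -2u^2 - 6u + 1
Add: 6u^5 + 2u^4 + 2u^3 - 4u^2 + 2u + 4


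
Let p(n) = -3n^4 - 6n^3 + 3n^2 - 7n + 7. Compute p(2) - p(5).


p(2) = -91
p(5) = -2578
p(2) - p(5) = -91 + 2578 = 2487


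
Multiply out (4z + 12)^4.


Expand (4z + 12)^4 by repeated multiplication:
  (4z + 12)^2 = 16z^2 + 96z + 144
  (4z + 12)^3 = 64z^3 + 576z^2 + 1728z + 1728
= 256z^4 + 3072z^3 + 13824z^2 + 27648z + 20736


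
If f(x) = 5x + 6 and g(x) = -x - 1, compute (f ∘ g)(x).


Substitute g(x) into f:
f(g(x)) = 5*(-x - 1) + 6
Expand and combine: -5x + 1


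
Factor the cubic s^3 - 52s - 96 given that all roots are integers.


Try integer roots (divisors of -96). s=8: p(8)=0.
Divide out (s - 8): quotient is s^2 + 8s + 12.
Factor the quadratic: (s + 2)(s + 6)
Result: (s - 8)(s + 2)(s + 6)


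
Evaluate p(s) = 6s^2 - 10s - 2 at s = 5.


Using direct substitution:
  6 * (5)^2 = 150
  -10 * (5)^1 = -50
  constant: -2
Sum = 150 - 50 - 2 = 98


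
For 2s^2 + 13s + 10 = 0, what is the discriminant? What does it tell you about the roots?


D = b^2 - 4ac = (13)^2 - 4(2)(10) = 169 - 80 = 89
Since D > 0: two distinct irrational roots


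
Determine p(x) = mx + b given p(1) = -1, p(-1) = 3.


p(x) = mx + b. Using p(1)=-1, p(-1)=3:
m = (-1 - 3)/(1 + 1) = -4/2 = -2
b = -1 - m*(1) = -1 + 2 = 1
p(x) = -2x + 1


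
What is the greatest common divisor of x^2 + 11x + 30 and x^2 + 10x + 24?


Factor each:
  x^2 + 11x + 30 = (x + 6)(x + 5)
  x^2 + 10x + 24 = (x + 6)(x + 4)
Common monic factor: x + 6


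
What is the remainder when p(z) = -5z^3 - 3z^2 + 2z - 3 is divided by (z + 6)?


By the Remainder Theorem, the remainder equals p(-6):
  -5*(-6)^3 = 1080
  -3*(-6)^2 = -108
  2*(-6)^1 = -12
  constant: -3
Sum: 1080 - 108 - 12 - 3 = 957


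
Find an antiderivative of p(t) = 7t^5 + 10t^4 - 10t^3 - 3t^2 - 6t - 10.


Reverse power rule on each term:
  ∫ 7t^5 dt = (7/6)t^6
  ∫ 10t^4 dt = 2t^5
  ∫ -10t^3 dt = -(5/2)t^4
  ∫ -3t^2 dt = -t^3
  ∫ -6t dt = -3t^2
  ∫ -10 dt = -10t
F(t) = (7/6)t^6 + 2t^5 - (5/2)t^4 - t^3 - 3t^2 - 10t + C


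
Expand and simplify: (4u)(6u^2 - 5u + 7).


Distribute each term of the first polynomial:
  (4u)(6u^2 - 5u + 7) = 24u^3 - 20u^2 + 28u
Sum: 24u^3 - 20u^2 + 28u


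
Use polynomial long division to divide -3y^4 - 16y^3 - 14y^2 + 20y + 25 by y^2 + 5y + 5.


(-3y^4 - 16y^3 - 14y^2 + 20y + 25) / (y^2 + 5y + 5)
Step 1: -3y^2 * (y^2 + 5y + 5) = -3y^4 - 15y^3 - 15y^2; subtract.
Step 2: -y * (y^2 + 5y + 5) = -y^3 - 5y^2 - 5y; subtract.
Step 3: 6 * (y^2 + 5y + 5) = 6y^2 + 30y + 30; subtract.
Quotient: -3y^2 - y + 6, Remainder: -5y - 5


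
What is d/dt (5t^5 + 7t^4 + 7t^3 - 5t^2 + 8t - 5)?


Apply the power rule term by term:
  d/dt(5t^5) = 25t^4
  d/dt(7t^4) = 28t^3
  d/dt(7t^3) = 21t^2
  d/dt(-5t^2) = -10t
  d/dt(8t) = 8
  d/dt(-5) = 0
p'(t) = 25t^4 + 28t^3 + 21t^2 - 10t + 8


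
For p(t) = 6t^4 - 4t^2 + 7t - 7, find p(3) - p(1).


p(3) = 464
p(1) = 2
p(3) - p(1) = 464 - 2 = 462


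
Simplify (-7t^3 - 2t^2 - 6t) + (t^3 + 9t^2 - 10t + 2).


Align terms by degree and add:
  -7t^3 - 2t^2 - 6t
+ t^3 + 9t^2 - 10t + 2
= -6t^3 + 7t^2 - 16t + 2


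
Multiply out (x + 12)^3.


Expand (x + 12)^3 by repeated multiplication:
  (x + 12)^2 = x^2 + 24x + 144
= x^3 + 36x^2 + 432x + 1728


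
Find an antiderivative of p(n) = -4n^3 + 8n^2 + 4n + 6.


Reverse power rule on each term:
  ∫ -4n^3 dn = -n^4
  ∫ 8n^2 dn = (8/3)n^3
  ∫ 4n dn = 2n^2
  ∫ 6 dn = 6n
F(n) = -n^4 + (8/3)n^3 + 2n^2 + 6n + C


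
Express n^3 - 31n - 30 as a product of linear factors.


Try integer roots (divisors of -30). n=6: p(6)=0.
Divide out (n - 6): quotient is n^2 + 6n + 5.
Factor the quadratic: (n + 1)(n + 5)
Result: (n - 6)(n + 1)(n + 5)


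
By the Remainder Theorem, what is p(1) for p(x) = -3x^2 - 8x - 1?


By the Remainder Theorem, the remainder equals p(1):
  -3*(1)^2 = -3
  -8*(1)^1 = -8
  constant: -1
Sum: -3 - 8 - 1 = -12


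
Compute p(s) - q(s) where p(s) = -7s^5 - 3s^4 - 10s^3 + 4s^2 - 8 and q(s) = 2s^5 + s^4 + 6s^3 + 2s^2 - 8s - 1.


Distribute the minus sign:
  (-7s^5 - 3s^4 - 10s^3 + 4s^2 - 8)
- (2s^5 + s^4 + 6s^3 + 2s^2 - 8s - 1)
Negate second polynomial: -2s^5 - s^4 - 6s^3 - 2s^2 + 8s + 1
Add: -9s^5 - 4s^4 - 16s^3 + 2s^2 + 8s - 7


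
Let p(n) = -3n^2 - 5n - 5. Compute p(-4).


Using direct substitution:
  -3 * (-4)^2 = -48
  -5 * (-4)^1 = 20
  constant: -5
Sum = -48 + 20 - 5 = -33


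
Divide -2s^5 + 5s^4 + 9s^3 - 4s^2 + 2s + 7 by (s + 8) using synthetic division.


Synthetic division with c = -8. Coefficients: -2, 5, 9, -4, 2, 7
Bring down -2.
  -2 * -8 = 16; 16 + 5 = 21
  21 * -8 = -168; -168 + 9 = -159
  -159 * -8 = 1272; 1272 - 4 = 1268
  1268 * -8 = -10144; -10144 + 2 = -10142
  -10142 * -8 = 81136; 81136 + 7 = 81143
Quotient: -2s^4 + 21s^3 - 159s^2 + 1268s - 10142, Remainder: 81143


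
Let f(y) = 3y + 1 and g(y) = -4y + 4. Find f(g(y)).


Substitute g(y) into f:
f(g(y)) = 3*(-4y + 4) + 1
Expand and combine: -12y + 13


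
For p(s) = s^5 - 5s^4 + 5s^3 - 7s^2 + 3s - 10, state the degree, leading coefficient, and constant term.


Highest power of s is 5, with coefficient 1. Constant term is -10.
Degree = 5, leading coefficient = 1, constant term = -10


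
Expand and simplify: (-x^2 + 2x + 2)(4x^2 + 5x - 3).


Distribute each term of the first polynomial:
  (-x^2)(4x^2 + 5x - 3) = -4x^4 - 5x^3 + 3x^2
  (2x)(4x^2 + 5x - 3) = 8x^3 + 10x^2 - 6x
  (2)(4x^2 + 5x - 3) = 8x^2 + 10x - 6
Sum: -4x^4 + 3x^3 + 21x^2 + 4x - 6


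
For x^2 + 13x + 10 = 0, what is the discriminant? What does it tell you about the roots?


D = b^2 - 4ac = (13)^2 - 4(1)(10) = 169 - 40 = 129
Since D > 0: two distinct irrational roots


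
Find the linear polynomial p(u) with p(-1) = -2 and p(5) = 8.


p(u) = mu + b. Using p(-1)=-2, p(5)=8:
m = (-2 - 8)/(-1 - 5) = -10/-6 = 5/3
b = -2 - m*(-1) = -2 + 5/3 = -1/3
p(u) = (5/3)u - (1/3)


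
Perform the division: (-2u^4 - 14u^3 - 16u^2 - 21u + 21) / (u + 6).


(-2u^4 - 14u^3 - 16u^2 - 21u + 21) / (u + 6)
Step 1: -2u^3 * (u + 6) = -2u^4 - 12u^3; subtract.
Step 2: -2u^2 * (u + 6) = -2u^3 - 12u^2; subtract.
Step 3: -4u * (u + 6) = -4u^2 - 24u; subtract.
Step 4: 3 * (u + 6) = 3u + 18; subtract.
Quotient: -2u^3 - 2u^2 - 4u + 3, Remainder: 3


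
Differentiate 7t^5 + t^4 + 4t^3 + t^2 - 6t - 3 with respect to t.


Apply the power rule term by term:
  d/dt(7t^5) = 35t^4
  d/dt(t^4) = 4t^3
  d/dt(4t^3) = 12t^2
  d/dt(t^2) = 2t
  d/dt(-6t) = -6
  d/dt(-3) = 0
p'(t) = 35t^4 + 4t^3 + 12t^2 + 2t - 6


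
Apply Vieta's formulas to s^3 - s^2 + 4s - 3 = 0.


Monic cubic s^3+bs^2+cs+d=0: sum=-b, pairwise sum=c, product=-d.
b=-1, c=4, d=-3
r1+r2+r3 = 1
r1r2+r1r3+r2r3 = 4
r1r2r3 = 3


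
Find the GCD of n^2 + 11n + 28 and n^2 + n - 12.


Factor each:
  n^2 + 11n + 28 = (n + 4)(n + 7)
  n^2 + n - 12 = (n + 4)(n - 3)
Common monic factor: n + 4


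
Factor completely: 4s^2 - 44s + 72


Roots satisfy r1 + r2 = -b/a = 11 and r1*r2 = c/a = 18.
So r1 = 2, r2 = 9.
4s^2 - 44s + 72 = 4(s - r1)(s - r2) = 4(s - 2)(s - 9)


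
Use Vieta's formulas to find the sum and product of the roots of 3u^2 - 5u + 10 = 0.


For au^2+bu+c=0: sum = -b/a, product = c/a.
a=3, b=-5, c=10
Sum = -(-5)/3 = 5/3
Product = (10)/3 = 10/3


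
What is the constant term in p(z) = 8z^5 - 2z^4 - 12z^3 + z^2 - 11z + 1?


Read off the constant term: 1


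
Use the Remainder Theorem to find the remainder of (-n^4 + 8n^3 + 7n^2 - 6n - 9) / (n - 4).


By the Remainder Theorem, the remainder equals p(4):
  -1*(4)^4 = -256
  8*(4)^3 = 512
  7*(4)^2 = 112
  -6*(4)^1 = -24
  constant: -9
Sum: -256 + 512 + 112 - 24 - 9 = 335


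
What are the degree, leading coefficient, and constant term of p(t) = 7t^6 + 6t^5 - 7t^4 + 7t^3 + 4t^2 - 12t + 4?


Highest power of t is 6, with coefficient 7. Constant term is 4.
Degree = 6, leading coefficient = 7, constant term = 4


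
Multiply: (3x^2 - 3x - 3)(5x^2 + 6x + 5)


Distribute each term of the first polynomial:
  (3x^2)(5x^2 + 6x + 5) = 15x^4 + 18x^3 + 15x^2
  (-3x)(5x^2 + 6x + 5) = -15x^3 - 18x^2 - 15x
  (-3)(5x^2 + 6x + 5) = -15x^2 - 18x - 15
Sum: 15x^4 + 3x^3 - 18x^2 - 33x - 15


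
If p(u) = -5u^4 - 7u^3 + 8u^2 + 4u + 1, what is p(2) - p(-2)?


p(2) = -95
p(-2) = 1
p(2) - p(-2) = -95 - 1 = -96


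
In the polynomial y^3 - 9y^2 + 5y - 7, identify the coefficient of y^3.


Read off the coefficient of y^3: 1


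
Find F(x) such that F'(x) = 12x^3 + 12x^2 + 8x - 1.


Reverse power rule on each term:
  ∫ 12x^3 dx = 3x^4
  ∫ 12x^2 dx = 4x^3
  ∫ 8x dx = 4x^2
  ∫ -1 dx = -x
F(x) = 3x^4 + 4x^3 + 4x^2 - x + C


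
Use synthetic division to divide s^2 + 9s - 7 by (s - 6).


Synthetic division with c = 6. Coefficients: 1, 9, -7
Bring down 1.
  1 * 6 = 6; 6 + 9 = 15
  15 * 6 = 90; 90 - 7 = 83
Quotient: s + 15, Remainder: 83


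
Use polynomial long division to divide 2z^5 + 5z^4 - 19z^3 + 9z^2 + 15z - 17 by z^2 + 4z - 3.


(2z^5 + 5z^4 - 19z^3 + 9z^2 + 15z - 17) / (z^2 + 4z - 3)
Step 1: 2z^3 * (z^2 + 4z - 3) = 2z^5 + 8z^4 - 6z^3; subtract.
Step 2: -3z^2 * (z^2 + 4z - 3) = -3z^4 - 12z^3 + 9z^2; subtract.
Step 3: -z * (z^2 + 4z - 3) = -z^3 - 4z^2 + 3z; subtract.
Step 4: 4 * (z^2 + 4z - 3) = 4z^2 + 16z - 12; subtract.
Quotient: 2z^3 - 3z^2 - z + 4, Remainder: -4z - 5


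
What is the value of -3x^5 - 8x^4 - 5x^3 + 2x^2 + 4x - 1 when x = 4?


Using direct substitution:
  -3 * (4)^5 = -3072
  -8 * (4)^4 = -2048
  -5 * (4)^3 = -320
  2 * (4)^2 = 32
  4 * (4)^1 = 16
  constant: -1
Sum = -3072 - 2048 - 320 + 32 + 16 - 1 = -5393


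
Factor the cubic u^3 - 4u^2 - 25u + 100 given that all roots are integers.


Try integer roots (divisors of 100). u=4: p(4)=0.
Divide out (u - 4): quotient is u^2 - 25.
Factor the quadratic: (u + 5)(u - 5)
Result: (u - 4)(u + 5)(u - 5)


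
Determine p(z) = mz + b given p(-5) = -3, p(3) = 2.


p(z) = mz + b. Using p(-5)=-3, p(3)=2:
m = (-3 - 2)/(-5 - 3) = -5/-8 = 5/8
b = -3 - m*(-5) = -3 + 25/8 = 1/8
p(z) = (5/8)z + (1/8)


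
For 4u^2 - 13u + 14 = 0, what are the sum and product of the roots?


For au^2+bu+c=0: sum = -b/a, product = c/a.
a=4, b=-13, c=14
Sum = -(-13)/4 = 13/4
Product = (14)/4 = 7/2


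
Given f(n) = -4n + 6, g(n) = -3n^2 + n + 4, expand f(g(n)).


Substitute g(n) into f:
f(g(n)) = -4*(-3n^2 + n + 4) + 6
Expand and combine: 12n^2 - 4n - 10


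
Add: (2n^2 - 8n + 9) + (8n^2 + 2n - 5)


Align terms by degree and add:
  2n^2 - 8n + 9
+ 8n^2 + 2n - 5
= 10n^2 - 6n + 4


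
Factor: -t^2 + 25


Roots satisfy r1 + r2 = -b/a = 0 and r1*r2 = c/a = -25.
So r1 = 5, r2 = -5.
-t^2 + 25 = -(t - r1)(t - r2) = -(t - 5)(t + 5)


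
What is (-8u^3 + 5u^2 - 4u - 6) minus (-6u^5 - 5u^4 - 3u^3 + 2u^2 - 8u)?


Distribute the minus sign:
  (-8u^3 + 5u^2 - 4u - 6)
- (-6u^5 - 5u^4 - 3u^3 + 2u^2 - 8u)
Negate second polynomial: 6u^5 + 5u^4 + 3u^3 - 2u^2 + 8u
Add: 6u^5 + 5u^4 - 5u^3 + 3u^2 + 4u - 6


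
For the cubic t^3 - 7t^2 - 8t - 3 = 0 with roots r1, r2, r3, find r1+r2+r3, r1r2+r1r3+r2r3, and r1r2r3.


Monic cubic t^3+bt^2+ct+d=0: sum=-b, pairwise sum=c, product=-d.
b=-7, c=-8, d=-3
r1+r2+r3 = 7
r1r2+r1r3+r2r3 = -8
r1r2r3 = 3


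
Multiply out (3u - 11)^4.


Expand (3u - 11)^4 by repeated multiplication:
  (3u - 11)^2 = 9u^2 - 66u + 121
  (3u - 11)^3 = 27u^3 - 297u^2 + 1089u - 1331
= 81u^4 - 1188u^3 + 6534u^2 - 15972u + 14641


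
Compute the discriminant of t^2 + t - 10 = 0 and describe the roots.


D = b^2 - 4ac = (1)^2 - 4(1)(-10) = 1 + 40 = 41
Since D > 0: two distinct irrational roots


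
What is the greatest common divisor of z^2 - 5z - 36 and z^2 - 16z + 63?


Factor each:
  z^2 - 5z - 36 = (z - 9)(z + 4)
  z^2 - 16z + 63 = (z - 9)(z - 7)
Common monic factor: z - 9


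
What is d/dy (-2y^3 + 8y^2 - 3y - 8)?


Apply the power rule term by term:
  d/dy(-2y^3) = -6y^2
  d/dy(8y^2) = 16y
  d/dy(-3y) = -3
  d/dy(-8) = 0
p'(y) = -6y^2 + 16y - 3


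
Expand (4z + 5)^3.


Expand (4z + 5)^3 by repeated multiplication:
  (4z + 5)^2 = 16z^2 + 40z + 25
= 64z^3 + 240z^2 + 300z + 125


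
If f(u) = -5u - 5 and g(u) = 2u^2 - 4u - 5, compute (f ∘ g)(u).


Substitute g(u) into f:
f(g(u)) = -5*(2u^2 - 4u - 5) + (-5)
Expand and combine: -10u^2 + 20u + 20


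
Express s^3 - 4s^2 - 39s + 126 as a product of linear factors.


Try integer roots (divisors of 126). s=3: p(3)=0.
Divide out (s - 3): quotient is s^2 - s - 42.
Factor the quadratic: (s + 6)(s - 7)
Result: (s - 3)(s + 6)(s - 7)


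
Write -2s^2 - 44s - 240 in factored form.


Roots satisfy r1 + r2 = -b/a = -22 and r1*r2 = c/a = 120.
So r1 = -12, r2 = -10.
-2s^2 - 44s - 240 = -2(s - r1)(s - r2) = -2(s + 12)(s + 10)


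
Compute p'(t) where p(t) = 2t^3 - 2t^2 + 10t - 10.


Apply the power rule term by term:
  d/dt(2t^3) = 6t^2
  d/dt(-2t^2) = -4t
  d/dt(10t) = 10
  d/dt(-10) = 0
p'(t) = 6t^2 - 4t + 10


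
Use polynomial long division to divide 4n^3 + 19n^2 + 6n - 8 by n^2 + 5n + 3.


(4n^3 + 19n^2 + 6n - 8) / (n^2 + 5n + 3)
Step 1: 4n * (n^2 + 5n + 3) = 4n^3 + 20n^2 + 12n; subtract.
Step 2: -1 * (n^2 + 5n + 3) = -n^2 - 5n - 3; subtract.
Quotient: 4n - 1, Remainder: -n - 5


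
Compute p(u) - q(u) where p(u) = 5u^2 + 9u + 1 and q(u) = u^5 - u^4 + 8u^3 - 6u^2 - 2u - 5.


Distribute the minus sign:
  (5u^2 + 9u + 1)
- (u^5 - u^4 + 8u^3 - 6u^2 - 2u - 5)
Negate second polynomial: -u^5 + u^4 - 8u^3 + 6u^2 + 2u + 5
Add: -u^5 + u^4 - 8u^3 + 11u^2 + 11u + 6


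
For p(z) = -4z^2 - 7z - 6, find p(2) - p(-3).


p(2) = -36
p(-3) = -21
p(2) - p(-3) = -36 + 21 = -15


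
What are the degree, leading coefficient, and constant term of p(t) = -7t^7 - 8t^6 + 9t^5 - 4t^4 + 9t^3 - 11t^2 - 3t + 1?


Highest power of t is 7, with coefficient -7. Constant term is 1.
Degree = 7, leading coefficient = -7, constant term = 1


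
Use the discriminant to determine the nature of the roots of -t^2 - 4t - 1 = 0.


D = b^2 - 4ac = (-4)^2 - 4(-1)(-1) = 16 - 4 = 12
Since D > 0: two distinct irrational roots


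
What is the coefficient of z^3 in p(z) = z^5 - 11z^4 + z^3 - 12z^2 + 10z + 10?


Read off the coefficient of z^3: 1


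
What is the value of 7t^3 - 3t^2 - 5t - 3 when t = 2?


Using direct substitution:
  7 * (2)^3 = 56
  -3 * (2)^2 = -12
  -5 * (2)^1 = -10
  constant: -3
Sum = 56 - 12 - 10 - 3 = 31


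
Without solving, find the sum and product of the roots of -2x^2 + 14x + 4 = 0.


For ax^2+bx+c=0: sum = -b/a, product = c/a.
a=-2, b=14, c=4
Sum = -(14)/-2 = 7
Product = (4)/-2 = -2


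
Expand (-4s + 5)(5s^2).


Distribute each term of the first polynomial:
  (-4s)(5s^2) = -20s^3
  (5)(5s^2) = 25s^2
Sum: -20s^3 + 25s^2


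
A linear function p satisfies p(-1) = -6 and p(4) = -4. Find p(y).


p(y) = my + b. Using p(-1)=-6, p(4)=-4:
m = (-6 + 4)/(-1 - 4) = -2/-5 = 2/5
b = -6 - m*(-1) = -6 + 2/5 = -28/5
p(y) = (2/5)y - (28/5)


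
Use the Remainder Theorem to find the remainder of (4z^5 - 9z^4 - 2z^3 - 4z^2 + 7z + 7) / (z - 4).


By the Remainder Theorem, the remainder equals p(4):
  4*(4)^5 = 4096
  -9*(4)^4 = -2304
  -2*(4)^3 = -128
  -4*(4)^2 = -64
  7*(4)^1 = 28
  constant: 7
Sum: 4096 - 2304 - 128 - 64 + 28 + 7 = 1635


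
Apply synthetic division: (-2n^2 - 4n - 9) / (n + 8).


Synthetic division with c = -8. Coefficients: -2, -4, -9
Bring down -2.
  -2 * -8 = 16; 16 - 4 = 12
  12 * -8 = -96; -96 - 9 = -105
Quotient: -2n + 12, Remainder: -105


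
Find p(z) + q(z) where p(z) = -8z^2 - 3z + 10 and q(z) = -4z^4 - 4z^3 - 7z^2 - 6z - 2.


Align terms by degree and add:
  -8z^2 - 3z + 10
  -4z^4 - 4z^3 - 7z^2 - 6z - 2
= -4z^4 - 4z^3 - 15z^2 - 9z + 8


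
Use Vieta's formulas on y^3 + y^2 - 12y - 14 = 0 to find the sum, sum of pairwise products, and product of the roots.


Monic cubic y^3+by^2+cy+d=0: sum=-b, pairwise sum=c, product=-d.
b=1, c=-12, d=-14
r1+r2+r3 = -1
r1r2+r1r3+r2r3 = -12
r1r2r3 = 14


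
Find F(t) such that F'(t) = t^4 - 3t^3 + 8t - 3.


Reverse power rule on each term:
  ∫ t^4 dt = (1/5)t^5
  ∫ -3t^3 dt = -(3/4)t^4
  ∫ 8t dt = 4t^2
  ∫ -3 dt = -3t
F(t) = (1/5)t^5 - (3/4)t^4 + 4t^2 - 3t + C


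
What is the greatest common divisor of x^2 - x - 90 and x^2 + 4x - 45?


Factor each:
  x^2 - x - 90 = (x + 9)(x - 10)
  x^2 + 4x - 45 = (x + 9)(x - 5)
Common monic factor: x + 9


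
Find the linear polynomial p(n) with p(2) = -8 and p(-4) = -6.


p(n) = mn + b. Using p(2)=-8, p(-4)=-6:
m = (-8 + 6)/(2 + 4) = -2/6 = -1/3
b = -8 - m*(2) = -8 + 2/3 = -22/3
p(n) = -(1/3)n - (22/3)


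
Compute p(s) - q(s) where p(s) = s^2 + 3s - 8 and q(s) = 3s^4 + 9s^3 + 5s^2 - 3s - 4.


Distribute the minus sign:
  (s^2 + 3s - 8)
- (3s^4 + 9s^3 + 5s^2 - 3s - 4)
Negate second polynomial: -3s^4 - 9s^3 - 5s^2 + 3s + 4
Add: -3s^4 - 9s^3 - 4s^2 + 6s - 4


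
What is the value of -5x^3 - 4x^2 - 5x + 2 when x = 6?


Using direct substitution:
  -5 * (6)^3 = -1080
  -4 * (6)^2 = -144
  -5 * (6)^1 = -30
  constant: 2
Sum = -1080 - 144 - 30 + 2 = -1252


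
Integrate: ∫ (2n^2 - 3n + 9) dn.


Reverse power rule on each term:
  ∫ 2n^2 dn = (2/3)n^3
  ∫ -3n dn = -(3/2)n^2
  ∫ 9 dn = 9n
F(n) = (2/3)n^3 - (3/2)n^2 + 9n + C


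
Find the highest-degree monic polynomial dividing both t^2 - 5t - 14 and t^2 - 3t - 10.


Factor each:
  t^2 - 5t - 14 = (t + 2)(t - 7)
  t^2 - 3t - 10 = (t + 2)(t - 5)
Common monic factor: t + 2


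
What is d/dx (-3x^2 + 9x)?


Apply the power rule term by term:
  d/dx(-3x^2) = -6x
  d/dx(9x) = 9
p'(x) = -6x + 9


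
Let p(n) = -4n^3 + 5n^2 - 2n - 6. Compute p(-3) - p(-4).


p(-3) = 153
p(-4) = 338
p(-3) - p(-4) = 153 - 338 = -185


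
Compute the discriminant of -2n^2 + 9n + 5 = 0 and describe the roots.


D = b^2 - 4ac = (9)^2 - 4(-2)(5) = 81 + 40 = 121
Since D > 0: two distinct rational roots


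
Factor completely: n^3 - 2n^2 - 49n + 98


Try integer roots (divisors of 98). n=-7: p(-7)=0.
Divide out (n + 7): quotient is n^2 - 9n + 14.
Factor the quadratic: (n - 7)(n - 2)
Result: (n + 7)(n - 7)(n - 2)


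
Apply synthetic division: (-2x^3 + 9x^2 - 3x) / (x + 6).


Synthetic division with c = -6. Coefficients: -2, 9, -3, 0
Bring down -2.
  -2 * -6 = 12; 12 + 9 = 21
  21 * -6 = -126; -126 - 3 = -129
  -129 * -6 = 774; 774 + 0 = 774
Quotient: -2x^2 + 21x - 129, Remainder: 774


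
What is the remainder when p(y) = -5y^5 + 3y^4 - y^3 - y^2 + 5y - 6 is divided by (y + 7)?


By the Remainder Theorem, the remainder equals p(-7):
  -5*(-7)^5 = 84035
  3*(-7)^4 = 7203
  -1*(-7)^3 = 343
  -1*(-7)^2 = -49
  5*(-7)^1 = -35
  constant: -6
Sum: 84035 + 7203 + 343 - 49 - 35 - 6 = 91491


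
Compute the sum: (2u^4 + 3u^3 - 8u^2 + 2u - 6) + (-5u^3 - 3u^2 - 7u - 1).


Align terms by degree and add:
  2u^4 + 3u^3 - 8u^2 + 2u - 6
  -5u^3 - 3u^2 - 7u - 1
= 2u^4 - 2u^3 - 11u^2 - 5u - 7


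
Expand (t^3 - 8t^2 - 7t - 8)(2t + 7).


Distribute each term of the first polynomial:
  (t^3)(2t + 7) = 2t^4 + 7t^3
  (-8t^2)(2t + 7) = -16t^3 - 56t^2
  (-7t)(2t + 7) = -14t^2 - 49t
  (-8)(2t + 7) = -16t - 56
Sum: 2t^4 - 9t^3 - 70t^2 - 65t - 56


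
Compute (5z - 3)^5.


Expand (5z - 3)^5 by repeated multiplication:
  (5z - 3)^2 = 25z^2 - 30z + 9
  (5z - 3)^3 = 125z^3 - 225z^2 + 135z - 27
  (5z - 3)^4 = 625z^4 - 1500z^3 + 1350z^2 - 540z + 81
= 3125z^5 - 9375z^4 + 11250z^3 - 6750z^2 + 2025z - 243


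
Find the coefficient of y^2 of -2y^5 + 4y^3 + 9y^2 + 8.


Read off the coefficient of y^2: 9


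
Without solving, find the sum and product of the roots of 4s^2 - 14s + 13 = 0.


For as^2+bs+c=0: sum = -b/a, product = c/a.
a=4, b=-14, c=13
Sum = -(-14)/4 = 7/2
Product = (13)/4 = 13/4


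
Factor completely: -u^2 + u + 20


Roots satisfy r1 + r2 = -b/a = 1 and r1*r2 = c/a = -20.
So r1 = -4, r2 = 5.
-u^2 + u + 20 = -(u - r1)(u - r2) = -(u + 4)(u - 5)


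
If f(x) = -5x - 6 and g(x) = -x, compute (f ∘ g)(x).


Substitute g(x) into f:
f(g(x)) = -5*(-x) + (-6)
Expand and combine: 5x - 6


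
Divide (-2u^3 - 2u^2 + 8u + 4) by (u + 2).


(-2u^3 - 2u^2 + 8u + 4) / (u + 2)
Step 1: -2u^2 * (u + 2) = -2u^3 - 4u^2; subtract.
Step 2: 2u * (u + 2) = 2u^2 + 4u; subtract.
Step 3: 4 * (u + 2) = 4u + 8; subtract.
Quotient: -2u^2 + 2u + 4, Remainder: -4


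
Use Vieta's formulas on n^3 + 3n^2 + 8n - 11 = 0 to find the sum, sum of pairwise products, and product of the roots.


Monic cubic n^3+bn^2+cn+d=0: sum=-b, pairwise sum=c, product=-d.
b=3, c=8, d=-11
r1+r2+r3 = -3
r1r2+r1r3+r2r3 = 8
r1r2r3 = 11


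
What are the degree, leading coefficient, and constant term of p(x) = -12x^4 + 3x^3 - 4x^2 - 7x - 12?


Highest power of x is 4, with coefficient -12. Constant term is -12.
Degree = 4, leading coefficient = -12, constant term = -12


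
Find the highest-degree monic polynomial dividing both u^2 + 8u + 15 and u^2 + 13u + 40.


Factor each:
  u^2 + 8u + 15 = (u + 5)(u + 3)
  u^2 + 13u + 40 = (u + 5)(u + 8)
Common monic factor: u + 5


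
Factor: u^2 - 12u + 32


Roots satisfy r1 + r2 = -b/a = 12 and r1*r2 = c/a = 32.
So r1 = 4, r2 = 8.
u^2 - 12u + 32 = (u - r1)(u - r2) = (u - 4)(u - 8)


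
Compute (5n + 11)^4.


Expand (5n + 11)^4 by repeated multiplication:
  (5n + 11)^2 = 25n^2 + 110n + 121
  (5n + 11)^3 = 125n^3 + 825n^2 + 1815n + 1331
= 625n^4 + 5500n^3 + 18150n^2 + 26620n + 14641


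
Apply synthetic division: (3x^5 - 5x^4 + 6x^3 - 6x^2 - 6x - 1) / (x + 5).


Synthetic division with c = -5. Coefficients: 3, -5, 6, -6, -6, -1
Bring down 3.
  3 * -5 = -15; -15 - 5 = -20
  -20 * -5 = 100; 100 + 6 = 106
  106 * -5 = -530; -530 - 6 = -536
  -536 * -5 = 2680; 2680 - 6 = 2674
  2674 * -5 = -13370; -13370 - 1 = -13371
Quotient: 3x^4 - 20x^3 + 106x^2 - 536x + 2674, Remainder: -13371


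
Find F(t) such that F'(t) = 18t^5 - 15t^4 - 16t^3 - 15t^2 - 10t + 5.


Reverse power rule on each term:
  ∫ 18t^5 dt = 3t^6
  ∫ -15t^4 dt = -3t^5
  ∫ -16t^3 dt = -4t^4
  ∫ -15t^2 dt = -5t^3
  ∫ -10t dt = -5t^2
  ∫ 5 dt = 5t
F(t) = 3t^6 - 3t^5 - 4t^4 - 5t^3 - 5t^2 + 5t + C


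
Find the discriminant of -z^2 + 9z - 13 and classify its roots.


D = b^2 - 4ac = (9)^2 - 4(-1)(-13) = 81 - 52 = 29
Since D > 0: two distinct irrational roots


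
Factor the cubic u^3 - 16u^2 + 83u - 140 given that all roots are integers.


Try integer roots (divisors of -140). u=7: p(7)=0.
Divide out (u - 7): quotient is u^2 - 9u + 20.
Factor the quadratic: (u - 4)(u - 5)
Result: (u - 7)(u - 4)(u - 5)


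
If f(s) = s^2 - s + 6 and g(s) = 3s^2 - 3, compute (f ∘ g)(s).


Substitute g(s) into f:
f(g(s)) = 1*(3s^2 - 3)^2 + (-1)*(3s^2 - 3) + 6
(3s^2 - 3)^2 = 9s^4 - 18s^2 + 9
Expand and combine: 9s^4 - 21s^2 + 18


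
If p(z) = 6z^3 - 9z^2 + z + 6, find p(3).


Using direct substitution:
  6 * (3)^3 = 162
  -9 * (3)^2 = -81
  1 * (3)^1 = 3
  constant: 6
Sum = 162 - 81 + 3 + 6 = 90


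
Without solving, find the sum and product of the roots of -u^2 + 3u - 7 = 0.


For au^2+bu+c=0: sum = -b/a, product = c/a.
a=-1, b=3, c=-7
Sum = -(3)/-1 = 3
Product = (-7)/-1 = 7


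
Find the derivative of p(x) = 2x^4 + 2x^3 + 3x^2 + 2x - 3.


Apply the power rule term by term:
  d/dx(2x^4) = 8x^3
  d/dx(2x^3) = 6x^2
  d/dx(3x^2) = 6x
  d/dx(2x) = 2
  d/dx(-3) = 0
p'(x) = 8x^3 + 6x^2 + 6x + 2


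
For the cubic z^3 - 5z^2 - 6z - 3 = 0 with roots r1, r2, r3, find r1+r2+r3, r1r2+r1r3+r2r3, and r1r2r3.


Monic cubic z^3+bz^2+cz+d=0: sum=-b, pairwise sum=c, product=-d.
b=-5, c=-6, d=-3
r1+r2+r3 = 5
r1r2+r1r3+r2r3 = -6
r1r2r3 = 3


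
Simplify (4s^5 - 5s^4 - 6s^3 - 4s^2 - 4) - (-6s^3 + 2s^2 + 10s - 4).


Distribute the minus sign:
  (4s^5 - 5s^4 - 6s^3 - 4s^2 - 4)
- (-6s^3 + 2s^2 + 10s - 4)
Negate second polynomial: 6s^3 - 2s^2 - 10s + 4
Add: 4s^5 - 5s^4 - 6s^2 - 10s


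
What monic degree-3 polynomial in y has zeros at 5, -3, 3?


p(y) = (y - 5)(y + 3)(y - 3)
Expand: y^3 - 5y^2 - 9y + 45


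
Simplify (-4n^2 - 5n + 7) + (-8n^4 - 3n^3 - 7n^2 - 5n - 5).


Align terms by degree and add:
  -4n^2 - 5n + 7
  -8n^4 - 3n^3 - 7n^2 - 5n - 5
= -8n^4 - 3n^3 - 11n^2 - 10n + 2


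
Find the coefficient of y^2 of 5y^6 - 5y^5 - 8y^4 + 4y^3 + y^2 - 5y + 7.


Read off the coefficient of y^2: 1


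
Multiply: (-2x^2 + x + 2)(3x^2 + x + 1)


Distribute each term of the first polynomial:
  (-2x^2)(3x^2 + x + 1) = -6x^4 - 2x^3 - 2x^2
  (x)(3x^2 + x + 1) = 3x^3 + x^2 + x
  (2)(3x^2 + x + 1) = 6x^2 + 2x + 2
Sum: -6x^4 + x^3 + 5x^2 + 3x + 2


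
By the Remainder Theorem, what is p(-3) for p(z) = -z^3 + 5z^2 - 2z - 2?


By the Remainder Theorem, the remainder equals p(-3):
  -1*(-3)^3 = 27
  5*(-3)^2 = 45
  -2*(-3)^1 = 6
  constant: -2
Sum: 27 + 45 + 6 - 2 = 76


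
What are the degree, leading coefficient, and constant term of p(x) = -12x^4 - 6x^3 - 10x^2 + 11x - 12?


Highest power of x is 4, with coefficient -12. Constant term is -12.
Degree = 4, leading coefficient = -12, constant term = -12


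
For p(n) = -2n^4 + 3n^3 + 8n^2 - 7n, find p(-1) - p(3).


p(-1) = 10
p(3) = -30
p(-1) - p(3) = 10 + 30 = 40


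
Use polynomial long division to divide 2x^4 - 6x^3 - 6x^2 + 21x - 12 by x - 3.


(2x^4 - 6x^3 - 6x^2 + 21x - 12) / (x - 3)
Step 1: 2x^3 * (x - 3) = 2x^4 - 6x^3; subtract.
Step 2: 0 * (x - 3) = 0; subtract.
Step 3: -6x * (x - 3) = -6x^2 + 18x; subtract.
Step 4: 3 * (x - 3) = 3x - 9; subtract.
Quotient: 2x^3 - 6x + 3, Remainder: -3


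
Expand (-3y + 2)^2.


Expand (-3y + 2)^2 by repeated multiplication:
= 9y^2 - 12y + 4


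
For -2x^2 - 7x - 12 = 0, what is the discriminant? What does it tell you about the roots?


D = b^2 - 4ac = (-7)^2 - 4(-2)(-12) = 49 - 96 = -47
Since D < 0: two complex conjugate roots (no real roots)


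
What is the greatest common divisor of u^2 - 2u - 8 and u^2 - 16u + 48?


Factor each:
  u^2 - 2u - 8 = (u - 4)(u + 2)
  u^2 - 16u + 48 = (u - 4)(u - 12)
Common monic factor: u - 4


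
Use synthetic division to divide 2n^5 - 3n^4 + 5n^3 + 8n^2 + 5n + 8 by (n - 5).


Synthetic division with c = 5. Coefficients: 2, -3, 5, 8, 5, 8
Bring down 2.
  2 * 5 = 10; 10 - 3 = 7
  7 * 5 = 35; 35 + 5 = 40
  40 * 5 = 200; 200 + 8 = 208
  208 * 5 = 1040; 1040 + 5 = 1045
  1045 * 5 = 5225; 5225 + 8 = 5233
Quotient: 2n^4 + 7n^3 + 40n^2 + 208n + 1045, Remainder: 5233


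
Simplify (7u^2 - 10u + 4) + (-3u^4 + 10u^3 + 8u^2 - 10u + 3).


Align terms by degree and add:
  7u^2 - 10u + 4
  -3u^4 + 10u^3 + 8u^2 - 10u + 3
= -3u^4 + 10u^3 + 15u^2 - 20u + 7


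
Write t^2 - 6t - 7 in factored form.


Roots satisfy r1 + r2 = -b/a = 6 and r1*r2 = c/a = -7.
So r1 = 7, r2 = -1.
t^2 - 6t - 7 = (t - r1)(t - r2) = (t - 7)(t + 1)


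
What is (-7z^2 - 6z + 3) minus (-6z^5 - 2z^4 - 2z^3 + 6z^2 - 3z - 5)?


Distribute the minus sign:
  (-7z^2 - 6z + 3)
- (-6z^5 - 2z^4 - 2z^3 + 6z^2 - 3z - 5)
Negate second polynomial: 6z^5 + 2z^4 + 2z^3 - 6z^2 + 3z + 5
Add: 6z^5 + 2z^4 + 2z^3 - 13z^2 - 3z + 8


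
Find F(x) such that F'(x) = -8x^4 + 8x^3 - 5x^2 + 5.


Reverse power rule on each term:
  ∫ -8x^4 dx = -(8/5)x^5
  ∫ 8x^3 dx = 2x^4
  ∫ -5x^2 dx = -(5/3)x^3
  ∫ 5 dx = 5x
F(x) = -(8/5)x^5 + 2x^4 - (5/3)x^3 + 5x + C


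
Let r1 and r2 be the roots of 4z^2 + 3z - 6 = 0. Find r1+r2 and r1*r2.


For az^2+bz+c=0: sum = -b/a, product = c/a.
a=4, b=3, c=-6
Sum = -(3)/4 = -3/4
Product = (-6)/4 = -3/2


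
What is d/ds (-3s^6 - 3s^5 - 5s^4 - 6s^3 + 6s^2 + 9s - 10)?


Apply the power rule term by term:
  d/ds(-3s^6) = -18s^5
  d/ds(-3s^5) = -15s^4
  d/ds(-5s^4) = -20s^3
  d/ds(-6s^3) = -18s^2
  d/ds(6s^2) = 12s
  d/ds(9s) = 9
  d/ds(-10) = 0
p'(s) = -18s^5 - 15s^4 - 20s^3 - 18s^2 + 12s + 9


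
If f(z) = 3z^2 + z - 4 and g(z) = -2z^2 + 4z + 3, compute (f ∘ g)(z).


Substitute g(z) into f:
f(g(z)) = 3*(-2z^2 + 4z + 3)^2 + 1*(-2z^2 + 4z + 3) + (-4)
(-2z^2 + 4z + 3)^2 = 4z^4 - 16z^3 + 4z^2 + 24z + 9
Expand and combine: 12z^4 - 48z^3 + 10z^2 + 76z + 26


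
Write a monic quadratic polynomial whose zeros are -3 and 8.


p(x) = (x + 3)(x - 8)
Expand: x^2 - 5x - 24


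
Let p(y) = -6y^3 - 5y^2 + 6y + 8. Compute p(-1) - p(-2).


p(-1) = 3
p(-2) = 24
p(-1) - p(-2) = 3 - 24 = -21


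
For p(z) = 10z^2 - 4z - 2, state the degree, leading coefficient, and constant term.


Highest power of z is 2, with coefficient 10. Constant term is -2.
Degree = 2, leading coefficient = 10, constant term = -2


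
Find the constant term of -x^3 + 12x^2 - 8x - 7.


Read off the constant term: -7


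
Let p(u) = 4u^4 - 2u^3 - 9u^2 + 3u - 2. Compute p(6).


Using direct substitution:
  4 * (6)^4 = 5184
  -2 * (6)^3 = -432
  -9 * (6)^2 = -324
  3 * (6)^1 = 18
  constant: -2
Sum = 5184 - 432 - 324 + 18 - 2 = 4444


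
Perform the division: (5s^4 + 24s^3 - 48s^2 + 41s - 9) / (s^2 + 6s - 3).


(5s^4 + 24s^3 - 48s^2 + 41s - 9) / (s^2 + 6s - 3)
Step 1: 5s^2 * (s^2 + 6s - 3) = 5s^4 + 30s^3 - 15s^2; subtract.
Step 2: -6s * (s^2 + 6s - 3) = -6s^3 - 36s^2 + 18s; subtract.
Step 3: 3 * (s^2 + 6s - 3) = 3s^2 + 18s - 9; subtract.
Quotient: 5s^2 - 6s + 3, Remainder: 5s


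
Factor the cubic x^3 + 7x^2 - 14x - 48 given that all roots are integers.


Try integer roots (divisors of -48). x=3: p(3)=0.
Divide out (x - 3): quotient is x^2 + 10x + 16.
Factor the quadratic: (x + 8)(x + 2)
Result: (x - 3)(x + 8)(x + 2)


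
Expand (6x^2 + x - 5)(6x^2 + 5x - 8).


Distribute each term of the first polynomial:
  (6x^2)(6x^2 + 5x - 8) = 36x^4 + 30x^3 - 48x^2
  (x)(6x^2 + 5x - 8) = 6x^3 + 5x^2 - 8x
  (-5)(6x^2 + 5x - 8) = -30x^2 - 25x + 40
Sum: 36x^4 + 36x^3 - 73x^2 - 33x + 40


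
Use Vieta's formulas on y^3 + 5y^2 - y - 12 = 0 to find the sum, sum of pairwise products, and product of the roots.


Monic cubic y^3+by^2+cy+d=0: sum=-b, pairwise sum=c, product=-d.
b=5, c=-1, d=-12
r1+r2+r3 = -5
r1r2+r1r3+r2r3 = -1
r1r2r3 = 12


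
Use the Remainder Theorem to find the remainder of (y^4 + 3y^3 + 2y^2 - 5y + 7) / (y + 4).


By the Remainder Theorem, the remainder equals p(-4):
  1*(-4)^4 = 256
  3*(-4)^3 = -192
  2*(-4)^2 = 32
  -5*(-4)^1 = 20
  constant: 7
Sum: 256 - 192 + 32 + 20 + 7 = 123


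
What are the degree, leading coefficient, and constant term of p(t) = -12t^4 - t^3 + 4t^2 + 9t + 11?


Highest power of t is 4, with coefficient -12. Constant term is 11.
Degree = 4, leading coefficient = -12, constant term = 11


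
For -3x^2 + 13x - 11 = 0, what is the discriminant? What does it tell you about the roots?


D = b^2 - 4ac = (13)^2 - 4(-3)(-11) = 169 - 132 = 37
Since D > 0: two distinct irrational roots


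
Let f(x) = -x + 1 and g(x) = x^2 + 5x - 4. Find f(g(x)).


Substitute g(x) into f:
f(g(x)) = -1*(x^2 + 5x - 4) + 1
Expand and combine: -x^2 - 5x + 5


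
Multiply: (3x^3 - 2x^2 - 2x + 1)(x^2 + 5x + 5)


Distribute each term of the first polynomial:
  (3x^3)(x^2 + 5x + 5) = 3x^5 + 15x^4 + 15x^3
  (-2x^2)(x^2 + 5x + 5) = -2x^4 - 10x^3 - 10x^2
  (-2x)(x^2 + 5x + 5) = -2x^3 - 10x^2 - 10x
  (1)(x^2 + 5x + 5) = x^2 + 5x + 5
Sum: 3x^5 + 13x^4 + 3x^3 - 19x^2 - 5x + 5


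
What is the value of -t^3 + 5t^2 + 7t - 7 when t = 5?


Using direct substitution:
  -1 * (5)^3 = -125
  5 * (5)^2 = 125
  7 * (5)^1 = 35
  constant: -7
Sum = -125 + 125 + 35 - 7 = 28
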